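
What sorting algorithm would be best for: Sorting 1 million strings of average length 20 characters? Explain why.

Best choice: MSD radix sort or Mergesort
Reason: MSD radix sort is a non-comparison sort that buckets the strings by successive character positions, running in time proportional to the total number of characters examined rather than O(n log n) string comparisons; mergesort is a stable O(n log n)-comparison alternative that works for arbitrary variable-length keys


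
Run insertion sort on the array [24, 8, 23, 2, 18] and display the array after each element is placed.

First element 24 is already 'sorted'
Insert 8: shifted 1 elements -> [8, 24, 23, 2, 18]
Insert 23: shifted 1 elements -> [8, 23, 24, 2, 18]
Insert 2: shifted 3 elements -> [2, 8, 23, 24, 18]
Insert 18: shifted 2 elements -> [2, 8, 18, 23, 24]


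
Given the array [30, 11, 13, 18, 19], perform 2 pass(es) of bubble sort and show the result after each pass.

After pass 1: [11, 13, 18, 19, 30] (4 swaps)
After pass 2: [11, 13, 18, 19, 30] (0 swaps)
Total swaps: 4


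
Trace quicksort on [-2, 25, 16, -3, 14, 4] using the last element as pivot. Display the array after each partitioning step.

Partition 1: pivot=4 at index 2 -> [-2, -3, 4, 25, 14, 16]
Partition 2: pivot=-3 at index 0 -> [-3, -2, 4, 25, 14, 16]
Partition 3: pivot=16 at index 4 -> [-3, -2, 4, 14, 16, 25]


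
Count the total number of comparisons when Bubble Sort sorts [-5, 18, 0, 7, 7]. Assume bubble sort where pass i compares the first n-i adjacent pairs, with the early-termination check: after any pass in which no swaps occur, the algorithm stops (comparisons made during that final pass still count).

Pass 1: compare adjacent pairs (0,1)..(3,4) = 4 comparison(s), 3 swap(s) -> [-5, 0, 7, 7, 18]
Pass 2: compare adjacent pairs (0,1)..(2,3) = 3 comparison(s), 0 swap(s) -> [-5, 0, 7, 7, 18]
No swaps in this pass, so bubble sort stops here.
Total comparisons: 4 + 3 = 7


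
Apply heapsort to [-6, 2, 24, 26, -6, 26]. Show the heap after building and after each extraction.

Build heap: [26, 2, 26, -6, -6, 24]
Extract 26: [26, 2, 24, -6, -6, 26]
Extract 26: [24, 2, -6, -6, 26, 26]
Extract 24: [2, -6, -6, 24, 26, 26]
Extract 2: [-6, -6, 2, 24, 26, 26]
Extract -6: [-6, -6, 2, 24, 26, 26]


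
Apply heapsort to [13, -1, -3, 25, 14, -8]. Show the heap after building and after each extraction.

Build heap: [25, 14, -3, -1, 13, -8]
Extract 25: [14, 13, -3, -1, -8, 25]
Extract 14: [13, -1, -3, -8, 14, 25]
Extract 13: [-1, -8, -3, 13, 14, 25]
Extract -1: [-3, -8, -1, 13, 14, 25]
Extract -3: [-8, -3, -1, 13, 14, 25]


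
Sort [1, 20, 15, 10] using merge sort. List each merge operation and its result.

Divide and conquer:
  Merge [1] + [20] -> [1, 20]
  Merge [15] + [10] -> [10, 15]
  Merge [1, 20] + [10, 15] -> [1, 10, 15, 20]


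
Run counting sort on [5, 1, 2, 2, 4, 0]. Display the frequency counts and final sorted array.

Count array: [1, 1, 2, 0, 1, 1]
(count[i] = number of elements equal to i)
Cumulative count: [1, 2, 4, 4, 5, 6]
Sorted: [0, 1, 2, 2, 4, 5]


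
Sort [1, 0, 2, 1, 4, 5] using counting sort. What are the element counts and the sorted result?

Count array: [1, 2, 1, 0, 1, 1]
(count[i] = number of elements equal to i)
Cumulative count: [1, 3, 4, 4, 5, 6]
Sorted: [0, 1, 1, 2, 4, 5]


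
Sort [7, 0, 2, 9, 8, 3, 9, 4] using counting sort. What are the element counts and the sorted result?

Count array: [1, 0, 1, 1, 1, 0, 0, 1, 1, 2]
(count[i] = number of elements equal to i)
Cumulative count: [1, 1, 2, 3, 4, 4, 4, 5, 6, 8]
Sorted: [0, 2, 3, 4, 7, 8, 9, 9]


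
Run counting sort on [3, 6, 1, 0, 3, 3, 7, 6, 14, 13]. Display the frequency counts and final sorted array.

Count array: [1, 1, 0, 3, 0, 0, 2, 1, 0, 0, 0, 0, 0, 1, 1]
(count[i] = number of elements equal to i)
Cumulative count: [1, 2, 2, 5, 5, 5, 7, 8, 8, 8, 8, 8, 8, 9, 10]
Sorted: [0, 1, 3, 3, 3, 6, 6, 7, 13, 14]


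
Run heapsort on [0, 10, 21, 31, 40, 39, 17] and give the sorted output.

Build heap: [40, 31, 39, 0, 10, 21, 17]
Extract 40: [39, 31, 21, 0, 10, 17, 40]
Extract 39: [31, 17, 21, 0, 10, 39, 40]
Extract 31: [21, 17, 10, 0, 31, 39, 40]
Extract 21: [17, 0, 10, 21, 31, 39, 40]
Extract 17: [10, 0, 17, 21, 31, 39, 40]
Extract 10: [0, 10, 17, 21, 31, 39, 40]


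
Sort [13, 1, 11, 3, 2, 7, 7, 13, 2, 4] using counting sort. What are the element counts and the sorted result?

Count array: [0, 1, 2, 1, 1, 0, 0, 2, 0, 0, 0, 1, 0, 2]
(count[i] = number of elements equal to i)
Cumulative count: [0, 1, 3, 4, 5, 5, 5, 7, 7, 7, 7, 8, 8, 10]
Sorted: [1, 2, 2, 3, 4, 7, 7, 11, 13, 13]


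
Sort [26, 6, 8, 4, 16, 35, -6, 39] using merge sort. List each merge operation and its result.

Divide and conquer:
  Merge [26] + [6] -> [6, 26]
  Merge [8] + [4] -> [4, 8]
  Merge [6, 26] + [4, 8] -> [4, 6, 8, 26]
  Merge [16] + [35] -> [16, 35]
  Merge [-6] + [39] -> [-6, 39]
  Merge [16, 35] + [-6, 39] -> [-6, 16, 35, 39]
  Merge [4, 6, 8, 26] + [-6, 16, 35, 39] -> [-6, 4, 6, 8, 16, 26, 35, 39]


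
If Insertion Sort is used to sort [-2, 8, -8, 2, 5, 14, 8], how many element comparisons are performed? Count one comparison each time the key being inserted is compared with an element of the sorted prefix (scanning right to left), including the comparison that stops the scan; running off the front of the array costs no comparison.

Insert 8: -2 <= 8 (stop) = 1 comparison(s) -> [-2, 8, -8, 2, 5, 14, 8]
Insert -8: 8 > -8 (shift), -2 > -8 (shift), reached front = 2 comparison(s) -> [-8, -2, 8, 2, 5, 14, 8]
Insert 2: 8 > 2 (shift), -2 <= 2 (stop) = 2 comparison(s) -> [-8, -2, 2, 8, 5, 14, 8]
Insert 5: 8 > 5 (shift), 2 <= 5 (stop) = 2 comparison(s) -> [-8, -2, 2, 5, 8, 14, 8]
Insert 14: 8 <= 14 (stop) = 1 comparison(s) -> [-8, -2, 2, 5, 8, 14, 8]
Insert 8: 14 > 8 (shift), 8 <= 8 (stop) = 2 comparison(s) -> [-8, -2, 2, 5, 8, 8, 14]
Total comparisons: 1 + 2 + 2 + 2 + 1 + 2 = 10


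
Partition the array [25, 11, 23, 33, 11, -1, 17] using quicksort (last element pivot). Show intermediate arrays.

Partition 1: pivot=17 at index 3 -> [11, 11, -1, 17, 25, 23, 33]
Partition 2: pivot=-1 at index 0 -> [-1, 11, 11, 17, 25, 23, 33]
Partition 3: pivot=11 at index 2 -> [-1, 11, 11, 17, 25, 23, 33]
Partition 4: pivot=33 at index 6 -> [-1, 11, 11, 17, 25, 23, 33]
Partition 5: pivot=23 at index 4 -> [-1, 11, 11, 17, 23, 25, 33]


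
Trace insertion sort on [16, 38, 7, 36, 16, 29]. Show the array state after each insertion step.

First element 16 is already 'sorted'
Insert 38: shifted 0 elements -> [16, 38, 7, 36, 16, 29]
Insert 7: shifted 2 elements -> [7, 16, 38, 36, 16, 29]
Insert 36: shifted 1 elements -> [7, 16, 36, 38, 16, 29]
Insert 16: shifted 2 elements -> [7, 16, 16, 36, 38, 29]
Insert 29: shifted 2 elements -> [7, 16, 16, 29, 36, 38]


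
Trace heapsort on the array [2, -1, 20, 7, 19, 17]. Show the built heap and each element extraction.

Build heap: [20, 19, 17, 7, -1, 2]
Extract 20: [19, 7, 17, 2, -1, 20]
Extract 19: [17, 7, -1, 2, 19, 20]
Extract 17: [7, 2, -1, 17, 19, 20]
Extract 7: [2, -1, 7, 17, 19, 20]
Extract 2: [-1, 2, 7, 17, 19, 20]


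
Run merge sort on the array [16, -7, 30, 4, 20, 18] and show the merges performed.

Divide and conquer:
  Merge [-7] + [30] -> [-7, 30]
  Merge [16] + [-7, 30] -> [-7, 16, 30]
  Merge [20] + [18] -> [18, 20]
  Merge [4] + [18, 20] -> [4, 18, 20]
  Merge [-7, 16, 30] + [4, 18, 20] -> [-7, 4, 16, 18, 20, 30]


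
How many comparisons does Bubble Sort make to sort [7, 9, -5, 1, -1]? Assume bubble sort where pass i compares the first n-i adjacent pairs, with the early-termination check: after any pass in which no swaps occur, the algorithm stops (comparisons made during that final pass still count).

Pass 1: compare adjacent pairs (0,1)..(3,4) = 4 comparison(s), 3 swap(s) -> [7, -5, 1, -1, 9]
Pass 2: compare adjacent pairs (0,1)..(2,3) = 3 comparison(s), 3 swap(s) -> [-5, 1, -1, 7, 9]
Pass 3: compare adjacent pairs (0,1)..(1,2) = 2 comparison(s), 1 swap(s) -> [-5, -1, 1, 7, 9]
Pass 4: compare adjacent pairs (0,1)..(0,1) = 1 comparison(s), 0 swap(s) -> [-5, -1, 1, 7, 9]
No swaps in this pass, so bubble sort stops here.
Total comparisons: 4 + 3 + 2 + 1 = 10


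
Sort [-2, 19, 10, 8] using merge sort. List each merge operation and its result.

Divide and conquer:
  Merge [-2] + [19] -> [-2, 19]
  Merge [10] + [8] -> [8, 10]
  Merge [-2, 19] + [8, 10] -> [-2, 8, 10, 19]


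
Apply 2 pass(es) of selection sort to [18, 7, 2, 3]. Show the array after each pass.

Pass 1: Select minimum 2 at index 2, swap -> [2, 7, 18, 3]
Pass 2: Select minimum 3 at index 3, swap -> [2, 3, 18, 7]


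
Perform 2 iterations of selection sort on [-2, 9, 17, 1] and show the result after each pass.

Pass 1: Select minimum -2 at index 0, swap -> [-2, 9, 17, 1]
Pass 2: Select minimum 1 at index 3, swap -> [-2, 1, 17, 9]


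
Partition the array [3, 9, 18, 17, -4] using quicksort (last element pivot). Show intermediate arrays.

Partition 1: pivot=-4 at index 0 -> [-4, 9, 18, 17, 3]
Partition 2: pivot=3 at index 1 -> [-4, 3, 18, 17, 9]
Partition 3: pivot=9 at index 2 -> [-4, 3, 9, 17, 18]
Partition 4: pivot=18 at index 4 -> [-4, 3, 9, 17, 18]


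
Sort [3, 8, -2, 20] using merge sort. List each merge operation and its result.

Divide and conquer:
  Merge [3] + [8] -> [3, 8]
  Merge [-2] + [20] -> [-2, 20]
  Merge [3, 8] + [-2, 20] -> [-2, 3, 8, 20]


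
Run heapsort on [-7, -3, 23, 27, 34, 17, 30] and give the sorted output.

Build heap: [34, 27, 30, -7, -3, 17, 23]
Extract 34: [30, 27, 23, -7, -3, 17, 34]
Extract 30: [27, 17, 23, -7, -3, 30, 34]
Extract 27: [23, 17, -3, -7, 27, 30, 34]
Extract 23: [17, -7, -3, 23, 27, 30, 34]
Extract 17: [-3, -7, 17, 23, 27, 30, 34]
Extract -3: [-7, -3, 17, 23, 27, 30, 34]


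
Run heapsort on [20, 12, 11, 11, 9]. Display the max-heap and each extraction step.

Build heap: [20, 12, 11, 11, 9]
Extract 20: [12, 11, 11, 9, 20]
Extract 12: [11, 9, 11, 12, 20]
Extract 11: [11, 9, 11, 12, 20]
Extract 11: [9, 11, 11, 12, 20]


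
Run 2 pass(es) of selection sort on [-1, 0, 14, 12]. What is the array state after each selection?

Pass 1: Select minimum -1 at index 0, swap -> [-1, 0, 14, 12]
Pass 2: Select minimum 0 at index 1, swap -> [-1, 0, 14, 12]


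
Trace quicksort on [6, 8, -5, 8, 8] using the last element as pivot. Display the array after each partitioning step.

Partition 1: pivot=8 at index 4 -> [6, 8, -5, 8, 8]
Partition 2: pivot=8 at index 3 -> [6, 8, -5, 8, 8]
Partition 3: pivot=-5 at index 0 -> [-5, 8, 6, 8, 8]
Partition 4: pivot=6 at index 1 -> [-5, 6, 8, 8, 8]


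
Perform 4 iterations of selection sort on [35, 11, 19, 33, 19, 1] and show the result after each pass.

Pass 1: Select minimum 1 at index 5, swap -> [1, 11, 19, 33, 19, 35]
Pass 2: Select minimum 11 at index 1, swap -> [1, 11, 19, 33, 19, 35]
Pass 3: Select minimum 19 at index 2, swap -> [1, 11, 19, 33, 19, 35]
Pass 4: Select minimum 19 at index 4, swap -> [1, 11, 19, 19, 33, 35]


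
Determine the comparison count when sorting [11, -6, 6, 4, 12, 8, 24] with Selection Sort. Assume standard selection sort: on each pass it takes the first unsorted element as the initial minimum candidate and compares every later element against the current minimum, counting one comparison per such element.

Pass 1: scan indices 1..6 for the minimum = 6 comparison(s); min is -6, place at index 0 -> [-6, 11, 6, 4, 12, 8, 24]
Pass 2: scan indices 2..6 for the minimum = 5 comparison(s); min is 4, place at index 1 -> [-6, 4, 6, 11, 12, 8, 24]
Pass 3: scan indices 3..6 for the minimum = 4 comparison(s); min is 6, place at index 2 -> [-6, 4, 6, 11, 12, 8, 24]
Pass 4: scan indices 4..6 for the minimum = 3 comparison(s); min is 8, place at index 3 -> [-6, 4, 6, 8, 12, 11, 24]
Pass 5: scan indices 5..6 for the minimum = 2 comparison(s); min is 11, place at index 4 -> [-6, 4, 6, 8, 11, 12, 24]
Pass 6: scan indices 6..6 for the minimum = 1 comparison(s); min is 12, place at index 5 -> [-6, 4, 6, 8, 11, 12, 24]
Selection sort always scans the whole unsorted suffix, so the count is (n-1) + (n-2) + ... + 1 = n(n-1)/2 = 7*6/2 = 21 regardless of the input order.
Total comparisons: 6 + 5 + 4 + 3 + 2 + 1 = 21


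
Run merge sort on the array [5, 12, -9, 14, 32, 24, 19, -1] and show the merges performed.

Divide and conquer:
  Merge [5] + [12] -> [5, 12]
  Merge [-9] + [14] -> [-9, 14]
  Merge [5, 12] + [-9, 14] -> [-9, 5, 12, 14]
  Merge [32] + [24] -> [24, 32]
  Merge [19] + [-1] -> [-1, 19]
  Merge [24, 32] + [-1, 19] -> [-1, 19, 24, 32]
  Merge [-9, 5, 12, 14] + [-1, 19, 24, 32] -> [-9, -1, 5, 12, 14, 19, 24, 32]


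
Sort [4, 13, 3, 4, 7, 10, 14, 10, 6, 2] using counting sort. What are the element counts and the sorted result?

Count array: [0, 0, 1, 1, 2, 0, 1, 1, 0, 0, 2, 0, 0, 1, 1]
(count[i] = number of elements equal to i)
Cumulative count: [0, 0, 1, 2, 4, 4, 5, 6, 6, 6, 8, 8, 8, 9, 10]
Sorted: [2, 3, 4, 4, 6, 7, 10, 10, 13, 14]


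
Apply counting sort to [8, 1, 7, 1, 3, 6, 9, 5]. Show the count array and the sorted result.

Count array: [0, 2, 0, 1, 0, 1, 1, 1, 1, 1]
(count[i] = number of elements equal to i)
Cumulative count: [0, 2, 2, 3, 3, 4, 5, 6, 7, 8]
Sorted: [1, 1, 3, 5, 6, 7, 8, 9]


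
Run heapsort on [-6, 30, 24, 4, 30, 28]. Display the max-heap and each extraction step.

Build heap: [30, 30, 28, 4, -6, 24]
Extract 30: [30, 24, 28, 4, -6, 30]
Extract 30: [28, 24, -6, 4, 30, 30]
Extract 28: [24, 4, -6, 28, 30, 30]
Extract 24: [4, -6, 24, 28, 30, 30]
Extract 4: [-6, 4, 24, 28, 30, 30]


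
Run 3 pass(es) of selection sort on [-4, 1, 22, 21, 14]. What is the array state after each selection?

Pass 1: Select minimum -4 at index 0, swap -> [-4, 1, 22, 21, 14]
Pass 2: Select minimum 1 at index 1, swap -> [-4, 1, 22, 21, 14]
Pass 3: Select minimum 14 at index 4, swap -> [-4, 1, 14, 21, 22]


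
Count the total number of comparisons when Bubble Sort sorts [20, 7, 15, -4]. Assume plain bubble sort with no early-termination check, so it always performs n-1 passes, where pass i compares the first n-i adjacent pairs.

Pass 1: compare adjacent pairs (0,1)..(2,3) = 3 comparison(s), 3 swap(s) -> [7, 15, -4, 20]
Pass 2: compare adjacent pairs (0,1)..(1,2) = 2 comparison(s), 1 swap(s) -> [7, -4, 15, 20]
Pass 3: compare adjacent pairs (0,1)..(0,1) = 1 comparison(s), 1 swap(s) -> [-4, 7, 15, 20]
Total comparisons: 3 + 2 + 1 = 6


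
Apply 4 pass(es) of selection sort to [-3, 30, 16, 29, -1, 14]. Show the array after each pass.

Pass 1: Select minimum -3 at index 0, swap -> [-3, 30, 16, 29, -1, 14]
Pass 2: Select minimum -1 at index 4, swap -> [-3, -1, 16, 29, 30, 14]
Pass 3: Select minimum 14 at index 5, swap -> [-3, -1, 14, 29, 30, 16]
Pass 4: Select minimum 16 at index 5, swap -> [-3, -1, 14, 16, 30, 29]


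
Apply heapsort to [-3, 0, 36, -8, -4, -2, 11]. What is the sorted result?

Build heap: [36, 0, 11, -8, -4, -2, -3]
Extract 36: [11, 0, -2, -8, -4, -3, 36]
Extract 11: [0, -3, -2, -8, -4, 11, 36]
Extract 0: [-2, -3, -4, -8, 0, 11, 36]
Extract -2: [-3, -8, -4, -2, 0, 11, 36]
Extract -3: [-4, -8, -3, -2, 0, 11, 36]
Extract -4: [-8, -4, -3, -2, 0, 11, 36]


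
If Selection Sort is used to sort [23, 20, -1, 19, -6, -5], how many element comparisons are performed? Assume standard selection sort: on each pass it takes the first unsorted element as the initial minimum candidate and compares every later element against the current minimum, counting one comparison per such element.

Pass 1: scan indices 1..5 for the minimum = 5 comparison(s); min is -6, place at index 0 -> [-6, 20, -1, 19, 23, -5]
Pass 2: scan indices 2..5 for the minimum = 4 comparison(s); min is -5, place at index 1 -> [-6, -5, -1, 19, 23, 20]
Pass 3: scan indices 3..5 for the minimum = 3 comparison(s); min is -1, place at index 2 -> [-6, -5, -1, 19, 23, 20]
Pass 4: scan indices 4..5 for the minimum = 2 comparison(s); min is 19, place at index 3 -> [-6, -5, -1, 19, 23, 20]
Pass 5: scan indices 5..5 for the minimum = 1 comparison(s); min is 20, place at index 4 -> [-6, -5, -1, 19, 20, 23]
Selection sort always scans the whole unsorted suffix, so the count is (n-1) + (n-2) + ... + 1 = n(n-1)/2 = 6*5/2 = 15 regardless of the input order.
Total comparisons: 5 + 4 + 3 + 2 + 1 = 15


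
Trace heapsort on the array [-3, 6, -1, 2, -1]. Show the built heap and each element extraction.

Build heap: [6, 2, -1, -3, -1]
Extract 6: [2, -1, -1, -3, 6]
Extract 2: [-1, -3, -1, 2, 6]
Extract -1: [-1, -3, -1, 2, 6]
Extract -1: [-3, -1, -1, 2, 6]


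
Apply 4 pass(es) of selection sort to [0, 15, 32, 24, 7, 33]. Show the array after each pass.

Pass 1: Select minimum 0 at index 0, swap -> [0, 15, 32, 24, 7, 33]
Pass 2: Select minimum 7 at index 4, swap -> [0, 7, 32, 24, 15, 33]
Pass 3: Select minimum 15 at index 4, swap -> [0, 7, 15, 24, 32, 33]
Pass 4: Select minimum 24 at index 3, swap -> [0, 7, 15, 24, 32, 33]


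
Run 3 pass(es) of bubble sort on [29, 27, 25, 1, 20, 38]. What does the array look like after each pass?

After pass 1: [27, 25, 1, 20, 29, 38] (4 swaps)
After pass 2: [25, 1, 20, 27, 29, 38] (3 swaps)
After pass 3: [1, 20, 25, 27, 29, 38] (2 swaps)
Total swaps: 9


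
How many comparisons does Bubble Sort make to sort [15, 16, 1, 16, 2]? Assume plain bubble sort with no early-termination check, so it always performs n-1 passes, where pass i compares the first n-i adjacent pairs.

Pass 1: compare adjacent pairs (0,1)..(3,4) = 4 comparison(s), 2 swap(s) -> [15, 1, 16, 2, 16]
Pass 2: compare adjacent pairs (0,1)..(2,3) = 3 comparison(s), 2 swap(s) -> [1, 15, 2, 16, 16]
Pass 3: compare adjacent pairs (0,1)..(1,2) = 2 comparison(s), 1 swap(s) -> [1, 2, 15, 16, 16]
Pass 4: compare adjacent pairs (0,1)..(0,1) = 1 comparison(s), 0 swap(s) -> [1, 2, 15, 16, 16]
Total comparisons: 4 + 3 + 2 + 1 = 10


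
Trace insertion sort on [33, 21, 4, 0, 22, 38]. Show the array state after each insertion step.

First element 33 is already 'sorted'
Insert 21: shifted 1 elements -> [21, 33, 4, 0, 22, 38]
Insert 4: shifted 2 elements -> [4, 21, 33, 0, 22, 38]
Insert 0: shifted 3 elements -> [0, 4, 21, 33, 22, 38]
Insert 22: shifted 1 elements -> [0, 4, 21, 22, 33, 38]
Insert 38: shifted 0 elements -> [0, 4, 21, 22, 33, 38]


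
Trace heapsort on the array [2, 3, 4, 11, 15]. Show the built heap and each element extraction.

Build heap: [15, 11, 4, 2, 3]
Extract 15: [11, 3, 4, 2, 15]
Extract 11: [4, 3, 2, 11, 15]
Extract 4: [3, 2, 4, 11, 15]
Extract 3: [2, 3, 4, 11, 15]


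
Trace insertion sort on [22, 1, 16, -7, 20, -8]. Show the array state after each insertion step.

First element 22 is already 'sorted'
Insert 1: shifted 1 elements -> [1, 22, 16, -7, 20, -8]
Insert 16: shifted 1 elements -> [1, 16, 22, -7, 20, -8]
Insert -7: shifted 3 elements -> [-7, 1, 16, 22, 20, -8]
Insert 20: shifted 1 elements -> [-7, 1, 16, 20, 22, -8]
Insert -8: shifted 5 elements -> [-8, -7, 1, 16, 20, 22]


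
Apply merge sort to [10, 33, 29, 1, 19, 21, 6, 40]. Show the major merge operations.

Divide and conquer:
  Merge [10] + [33] -> [10, 33]
  Merge [29] + [1] -> [1, 29]
  Merge [10, 33] + [1, 29] -> [1, 10, 29, 33]
  Merge [19] + [21] -> [19, 21]
  Merge [6] + [40] -> [6, 40]
  Merge [19, 21] + [6, 40] -> [6, 19, 21, 40]
  Merge [1, 10, 29, 33] + [6, 19, 21, 40] -> [1, 6, 10, 19, 21, 29, 33, 40]


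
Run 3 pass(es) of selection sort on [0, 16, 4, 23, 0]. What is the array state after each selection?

Pass 1: Select minimum 0 at index 0, swap -> [0, 16, 4, 23, 0]
Pass 2: Select minimum 0 at index 4, swap -> [0, 0, 4, 23, 16]
Pass 3: Select minimum 4 at index 2, swap -> [0, 0, 4, 23, 16]


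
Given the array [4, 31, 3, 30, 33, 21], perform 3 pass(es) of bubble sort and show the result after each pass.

After pass 1: [4, 3, 30, 31, 21, 33] (3 swaps)
After pass 2: [3, 4, 30, 21, 31, 33] (2 swaps)
After pass 3: [3, 4, 21, 30, 31, 33] (1 swaps)
Total swaps: 6


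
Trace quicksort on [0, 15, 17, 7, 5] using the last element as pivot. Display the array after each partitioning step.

Partition 1: pivot=5 at index 1 -> [0, 5, 17, 7, 15]
Partition 2: pivot=15 at index 3 -> [0, 5, 7, 15, 17]


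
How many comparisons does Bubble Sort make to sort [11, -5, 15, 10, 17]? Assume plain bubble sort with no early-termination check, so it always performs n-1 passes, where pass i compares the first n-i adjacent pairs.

Pass 1: compare adjacent pairs (0,1)..(3,4) = 4 comparison(s), 2 swap(s) -> [-5, 11, 10, 15, 17]
Pass 2: compare adjacent pairs (0,1)..(2,3) = 3 comparison(s), 1 swap(s) -> [-5, 10, 11, 15, 17]
Pass 3: compare adjacent pairs (0,1)..(1,2) = 2 comparison(s), 0 swap(s) -> [-5, 10, 11, 15, 17]
Pass 4: compare adjacent pairs (0,1)..(0,1) = 1 comparison(s), 0 swap(s) -> [-5, 10, 11, 15, 17]
Total comparisons: 4 + 3 + 2 + 1 = 10


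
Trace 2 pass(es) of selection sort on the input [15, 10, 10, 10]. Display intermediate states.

Pass 1: Select minimum 10 at index 1, swap -> [10, 15, 10, 10]
Pass 2: Select minimum 10 at index 2, swap -> [10, 10, 15, 10]


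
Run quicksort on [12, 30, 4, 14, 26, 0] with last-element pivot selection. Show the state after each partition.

Partition 1: pivot=0 at index 0 -> [0, 30, 4, 14, 26, 12]
Partition 2: pivot=12 at index 2 -> [0, 4, 12, 14, 26, 30]
Partition 3: pivot=30 at index 5 -> [0, 4, 12, 14, 26, 30]
Partition 4: pivot=26 at index 4 -> [0, 4, 12, 14, 26, 30]


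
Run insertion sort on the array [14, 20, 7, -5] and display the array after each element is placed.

First element 14 is already 'sorted'
Insert 20: shifted 0 elements -> [14, 20, 7, -5]
Insert 7: shifted 2 elements -> [7, 14, 20, -5]
Insert -5: shifted 3 elements -> [-5, 7, 14, 20]


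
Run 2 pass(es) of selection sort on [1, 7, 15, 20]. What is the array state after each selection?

Pass 1: Select minimum 1 at index 0, swap -> [1, 7, 15, 20]
Pass 2: Select minimum 7 at index 1, swap -> [1, 7, 15, 20]


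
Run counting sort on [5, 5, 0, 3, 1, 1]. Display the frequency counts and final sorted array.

Count array: [1, 2, 0, 1, 0, 2]
(count[i] = number of elements equal to i)
Cumulative count: [1, 3, 3, 4, 4, 6]
Sorted: [0, 1, 1, 3, 5, 5]


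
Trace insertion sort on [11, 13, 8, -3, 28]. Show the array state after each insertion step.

First element 11 is already 'sorted'
Insert 13: shifted 0 elements -> [11, 13, 8, -3, 28]
Insert 8: shifted 2 elements -> [8, 11, 13, -3, 28]
Insert -3: shifted 3 elements -> [-3, 8, 11, 13, 28]
Insert 28: shifted 0 elements -> [-3, 8, 11, 13, 28]


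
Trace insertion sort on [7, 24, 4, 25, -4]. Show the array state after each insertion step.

First element 7 is already 'sorted'
Insert 24: shifted 0 elements -> [7, 24, 4, 25, -4]
Insert 4: shifted 2 elements -> [4, 7, 24, 25, -4]
Insert 25: shifted 0 elements -> [4, 7, 24, 25, -4]
Insert -4: shifted 4 elements -> [-4, 4, 7, 24, 25]


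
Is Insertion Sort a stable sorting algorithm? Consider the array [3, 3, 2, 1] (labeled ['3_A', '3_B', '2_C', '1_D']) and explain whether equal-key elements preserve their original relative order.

Trace Insertion Sort on the labeled array (the key is the number; the letter only tracks identity):
  Insert 3_B at index 1: [3_A, 3_B, 2_C, 1_D]
  Insert 2_C at index 0: [2_C, 3_A, 3_B, 1_D]
  Insert 1_D at index 0: [1_D, 2_C, 3_A, 3_B]
Final order: [1_D, 2_C, 3_A, 3_B]
Equal keys:
  value 3: originally 3_A, 3_B; after sorting 3_A, 3_B -> order preserved
All equal keys kept their original relative order. Insertion Sort is stable: elements are shifted only while they are strictly greater than the key, so a key is inserted after any equal elements already placed.
Answer: Stable


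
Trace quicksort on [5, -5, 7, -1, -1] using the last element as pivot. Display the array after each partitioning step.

Partition 1: pivot=-1 at index 2 -> [-5, -1, -1, 5, 7]
Partition 2: pivot=-1 at index 1 -> [-5, -1, -1, 5, 7]
Partition 3: pivot=7 at index 4 -> [-5, -1, -1, 5, 7]


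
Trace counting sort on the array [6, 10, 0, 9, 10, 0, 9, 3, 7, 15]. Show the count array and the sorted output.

Count array: [2, 0, 0, 1, 0, 0, 1, 1, 0, 2, 2, 0, 0, 0, 0, 1]
(count[i] = number of elements equal to i)
Cumulative count: [2, 2, 2, 3, 3, 3, 4, 5, 5, 7, 9, 9, 9, 9, 9, 10]
Sorted: [0, 0, 3, 6, 7, 9, 9, 10, 10, 15]


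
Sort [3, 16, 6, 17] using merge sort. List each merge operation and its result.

Divide and conquer:
  Merge [3] + [16] -> [3, 16]
  Merge [6] + [17] -> [6, 17]
  Merge [3, 16] + [6, 17] -> [3, 6, 16, 17]


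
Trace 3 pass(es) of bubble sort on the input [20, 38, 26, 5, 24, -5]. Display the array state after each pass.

After pass 1: [20, 26, 5, 24, -5, 38] (4 swaps)
After pass 2: [20, 5, 24, -5, 26, 38] (3 swaps)
After pass 3: [5, 20, -5, 24, 26, 38] (2 swaps)
Total swaps: 9


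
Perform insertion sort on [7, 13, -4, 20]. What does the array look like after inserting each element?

First element 7 is already 'sorted'
Insert 13: shifted 0 elements -> [7, 13, -4, 20]
Insert -4: shifted 2 elements -> [-4, 7, 13, 20]
Insert 20: shifted 0 elements -> [-4, 7, 13, 20]


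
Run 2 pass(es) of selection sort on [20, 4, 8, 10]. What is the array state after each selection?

Pass 1: Select minimum 4 at index 1, swap -> [4, 20, 8, 10]
Pass 2: Select minimum 8 at index 2, swap -> [4, 8, 20, 10]


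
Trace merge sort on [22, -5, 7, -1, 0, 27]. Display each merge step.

Divide and conquer:
  Merge [-5] + [7] -> [-5, 7]
  Merge [22] + [-5, 7] -> [-5, 7, 22]
  Merge [0] + [27] -> [0, 27]
  Merge [-1] + [0, 27] -> [-1, 0, 27]
  Merge [-5, 7, 22] + [-1, 0, 27] -> [-5, -1, 0, 7, 22, 27]


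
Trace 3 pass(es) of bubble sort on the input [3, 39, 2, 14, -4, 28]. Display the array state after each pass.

After pass 1: [3, 2, 14, -4, 28, 39] (4 swaps)
After pass 2: [2, 3, -4, 14, 28, 39] (2 swaps)
After pass 3: [2, -4, 3, 14, 28, 39] (1 swaps)
Total swaps: 7


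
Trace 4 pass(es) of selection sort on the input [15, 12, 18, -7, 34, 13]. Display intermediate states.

Pass 1: Select minimum -7 at index 3, swap -> [-7, 12, 18, 15, 34, 13]
Pass 2: Select minimum 12 at index 1, swap -> [-7, 12, 18, 15, 34, 13]
Pass 3: Select minimum 13 at index 5, swap -> [-7, 12, 13, 15, 34, 18]
Pass 4: Select minimum 15 at index 3, swap -> [-7, 12, 13, 15, 34, 18]


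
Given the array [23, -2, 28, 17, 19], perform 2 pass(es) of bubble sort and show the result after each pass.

After pass 1: [-2, 23, 17, 19, 28] (3 swaps)
After pass 2: [-2, 17, 19, 23, 28] (2 swaps)
Total swaps: 5


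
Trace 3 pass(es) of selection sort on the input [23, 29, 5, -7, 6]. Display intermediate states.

Pass 1: Select minimum -7 at index 3, swap -> [-7, 29, 5, 23, 6]
Pass 2: Select minimum 5 at index 2, swap -> [-7, 5, 29, 23, 6]
Pass 3: Select minimum 6 at index 4, swap -> [-7, 5, 6, 23, 29]


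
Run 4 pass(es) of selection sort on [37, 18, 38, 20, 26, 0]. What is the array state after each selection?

Pass 1: Select minimum 0 at index 5, swap -> [0, 18, 38, 20, 26, 37]
Pass 2: Select minimum 18 at index 1, swap -> [0, 18, 38, 20, 26, 37]
Pass 3: Select minimum 20 at index 3, swap -> [0, 18, 20, 38, 26, 37]
Pass 4: Select minimum 26 at index 4, swap -> [0, 18, 20, 26, 38, 37]


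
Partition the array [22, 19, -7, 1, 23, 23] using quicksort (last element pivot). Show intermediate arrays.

Partition 1: pivot=23 at index 5 -> [22, 19, -7, 1, 23, 23]
Partition 2: pivot=23 at index 4 -> [22, 19, -7, 1, 23, 23]
Partition 3: pivot=1 at index 1 -> [-7, 1, 22, 19, 23, 23]
Partition 4: pivot=19 at index 2 -> [-7, 1, 19, 22, 23, 23]


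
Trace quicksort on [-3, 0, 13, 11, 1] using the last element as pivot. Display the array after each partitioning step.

Partition 1: pivot=1 at index 2 -> [-3, 0, 1, 11, 13]
Partition 2: pivot=0 at index 1 -> [-3, 0, 1, 11, 13]
Partition 3: pivot=13 at index 4 -> [-3, 0, 1, 11, 13]


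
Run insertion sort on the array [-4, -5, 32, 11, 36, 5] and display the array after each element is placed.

First element -4 is already 'sorted'
Insert -5: shifted 1 elements -> [-5, -4, 32, 11, 36, 5]
Insert 32: shifted 0 elements -> [-5, -4, 32, 11, 36, 5]
Insert 11: shifted 1 elements -> [-5, -4, 11, 32, 36, 5]
Insert 36: shifted 0 elements -> [-5, -4, 11, 32, 36, 5]
Insert 5: shifted 3 elements -> [-5, -4, 5, 11, 32, 36]


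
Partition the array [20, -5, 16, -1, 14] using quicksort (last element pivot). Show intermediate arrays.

Partition 1: pivot=14 at index 2 -> [-5, -1, 14, 20, 16]
Partition 2: pivot=-1 at index 1 -> [-5, -1, 14, 20, 16]
Partition 3: pivot=16 at index 3 -> [-5, -1, 14, 16, 20]


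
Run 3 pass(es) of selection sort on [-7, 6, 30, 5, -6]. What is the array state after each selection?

Pass 1: Select minimum -7 at index 0, swap -> [-7, 6, 30, 5, -6]
Pass 2: Select minimum -6 at index 4, swap -> [-7, -6, 30, 5, 6]
Pass 3: Select minimum 5 at index 3, swap -> [-7, -6, 5, 30, 6]


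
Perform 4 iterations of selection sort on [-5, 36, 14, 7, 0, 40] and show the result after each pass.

Pass 1: Select minimum -5 at index 0, swap -> [-5, 36, 14, 7, 0, 40]
Pass 2: Select minimum 0 at index 4, swap -> [-5, 0, 14, 7, 36, 40]
Pass 3: Select minimum 7 at index 3, swap -> [-5, 0, 7, 14, 36, 40]
Pass 4: Select minimum 14 at index 3, swap -> [-5, 0, 7, 14, 36, 40]


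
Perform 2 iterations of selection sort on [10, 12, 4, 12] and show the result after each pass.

Pass 1: Select minimum 4 at index 2, swap -> [4, 12, 10, 12]
Pass 2: Select minimum 10 at index 2, swap -> [4, 10, 12, 12]


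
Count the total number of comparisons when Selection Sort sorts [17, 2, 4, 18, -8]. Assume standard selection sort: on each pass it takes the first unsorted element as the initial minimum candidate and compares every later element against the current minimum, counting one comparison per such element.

Pass 1: scan indices 1..4 for the minimum = 4 comparison(s); min is -8, place at index 0 -> [-8, 2, 4, 18, 17]
Pass 2: scan indices 2..4 for the minimum = 3 comparison(s); min is 2, place at index 1 -> [-8, 2, 4, 18, 17]
Pass 3: scan indices 3..4 for the minimum = 2 comparison(s); min is 4, place at index 2 -> [-8, 2, 4, 18, 17]
Pass 4: scan indices 4..4 for the minimum = 1 comparison(s); min is 17, place at index 3 -> [-8, 2, 4, 17, 18]
Selection sort always scans the whole unsorted suffix, so the count is (n-1) + (n-2) + ... + 1 = n(n-1)/2 = 5*4/2 = 10 regardless of the input order.
Total comparisons: 4 + 3 + 2 + 1 = 10


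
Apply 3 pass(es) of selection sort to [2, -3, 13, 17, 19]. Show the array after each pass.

Pass 1: Select minimum -3 at index 1, swap -> [-3, 2, 13, 17, 19]
Pass 2: Select minimum 2 at index 1, swap -> [-3, 2, 13, 17, 19]
Pass 3: Select minimum 13 at index 2, swap -> [-3, 2, 13, 17, 19]


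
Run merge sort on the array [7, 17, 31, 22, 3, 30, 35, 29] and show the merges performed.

Divide and conquer:
  Merge [7] + [17] -> [7, 17]
  Merge [31] + [22] -> [22, 31]
  Merge [7, 17] + [22, 31] -> [7, 17, 22, 31]
  Merge [3] + [30] -> [3, 30]
  Merge [35] + [29] -> [29, 35]
  Merge [3, 30] + [29, 35] -> [3, 29, 30, 35]
  Merge [7, 17, 22, 31] + [3, 29, 30, 35] -> [3, 7, 17, 22, 29, 30, 31, 35]


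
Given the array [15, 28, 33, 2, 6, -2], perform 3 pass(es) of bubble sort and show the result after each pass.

After pass 1: [15, 28, 2, 6, -2, 33] (3 swaps)
After pass 2: [15, 2, 6, -2, 28, 33] (3 swaps)
After pass 3: [2, 6, -2, 15, 28, 33] (3 swaps)
Total swaps: 9


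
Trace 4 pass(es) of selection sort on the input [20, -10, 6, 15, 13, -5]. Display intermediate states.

Pass 1: Select minimum -10 at index 1, swap -> [-10, 20, 6, 15, 13, -5]
Pass 2: Select minimum -5 at index 5, swap -> [-10, -5, 6, 15, 13, 20]
Pass 3: Select minimum 6 at index 2, swap -> [-10, -5, 6, 15, 13, 20]
Pass 4: Select minimum 13 at index 4, swap -> [-10, -5, 6, 13, 15, 20]


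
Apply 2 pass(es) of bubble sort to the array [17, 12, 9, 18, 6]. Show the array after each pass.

After pass 1: [12, 9, 17, 6, 18] (3 swaps)
After pass 2: [9, 12, 6, 17, 18] (2 swaps)
Total swaps: 5


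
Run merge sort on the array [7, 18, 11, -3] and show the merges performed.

Divide and conquer:
  Merge [7] + [18] -> [7, 18]
  Merge [11] + [-3] -> [-3, 11]
  Merge [7, 18] + [-3, 11] -> [-3, 7, 11, 18]


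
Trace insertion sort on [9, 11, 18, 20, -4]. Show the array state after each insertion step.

First element 9 is already 'sorted'
Insert 11: shifted 0 elements -> [9, 11, 18, 20, -4]
Insert 18: shifted 0 elements -> [9, 11, 18, 20, -4]
Insert 20: shifted 0 elements -> [9, 11, 18, 20, -4]
Insert -4: shifted 4 elements -> [-4, 9, 11, 18, 20]


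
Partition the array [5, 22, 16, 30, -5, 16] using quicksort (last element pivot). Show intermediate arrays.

Partition 1: pivot=16 at index 3 -> [5, 16, -5, 16, 22, 30]
Partition 2: pivot=-5 at index 0 -> [-5, 16, 5, 16, 22, 30]
Partition 3: pivot=5 at index 1 -> [-5, 5, 16, 16, 22, 30]
Partition 4: pivot=30 at index 5 -> [-5, 5, 16, 16, 22, 30]


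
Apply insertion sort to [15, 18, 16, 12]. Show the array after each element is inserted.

First element 15 is already 'sorted'
Insert 18: shifted 0 elements -> [15, 18, 16, 12]
Insert 16: shifted 1 elements -> [15, 16, 18, 12]
Insert 12: shifted 3 elements -> [12, 15, 16, 18]


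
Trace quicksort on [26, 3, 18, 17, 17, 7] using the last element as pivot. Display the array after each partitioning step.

Partition 1: pivot=7 at index 1 -> [3, 7, 18, 17, 17, 26]
Partition 2: pivot=26 at index 5 -> [3, 7, 18, 17, 17, 26]
Partition 3: pivot=17 at index 3 -> [3, 7, 17, 17, 18, 26]


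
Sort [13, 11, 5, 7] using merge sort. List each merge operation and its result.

Divide and conquer:
  Merge [13] + [11] -> [11, 13]
  Merge [5] + [7] -> [5, 7]
  Merge [11, 13] + [5, 7] -> [5, 7, 11, 13]


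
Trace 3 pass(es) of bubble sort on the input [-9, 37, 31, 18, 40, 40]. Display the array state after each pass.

After pass 1: [-9, 31, 18, 37, 40, 40] (2 swaps)
After pass 2: [-9, 18, 31, 37, 40, 40] (1 swaps)
After pass 3: [-9, 18, 31, 37, 40, 40] (0 swaps)
Total swaps: 3


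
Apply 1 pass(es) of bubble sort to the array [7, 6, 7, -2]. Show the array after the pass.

After pass 1: [6, 7, -2, 7] (2 swaps)
Total swaps: 2


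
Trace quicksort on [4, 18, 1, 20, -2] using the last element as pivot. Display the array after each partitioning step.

Partition 1: pivot=-2 at index 0 -> [-2, 18, 1, 20, 4]
Partition 2: pivot=4 at index 2 -> [-2, 1, 4, 20, 18]
Partition 3: pivot=18 at index 3 -> [-2, 1, 4, 18, 20]


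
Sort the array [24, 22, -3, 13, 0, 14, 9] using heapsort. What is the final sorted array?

Build heap: [24, 22, 14, 13, 0, -3, 9]
Extract 24: [22, 13, 14, 9, 0, -3, 24]
Extract 22: [14, 13, -3, 9, 0, 22, 24]
Extract 14: [13, 9, -3, 0, 14, 22, 24]
Extract 13: [9, 0, -3, 13, 14, 22, 24]
Extract 9: [0, -3, 9, 13, 14, 22, 24]
Extract 0: [-3, 0, 9, 13, 14, 22, 24]


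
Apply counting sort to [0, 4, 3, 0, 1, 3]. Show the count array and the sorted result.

Count array: [2, 1, 0, 2, 1]
(count[i] = number of elements equal to i)
Cumulative count: [2, 3, 3, 5, 6]
Sorted: [0, 0, 1, 3, 3, 4]


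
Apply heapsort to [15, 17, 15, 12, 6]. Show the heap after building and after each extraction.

Build heap: [17, 15, 15, 12, 6]
Extract 17: [15, 12, 15, 6, 17]
Extract 15: [15, 12, 6, 15, 17]
Extract 15: [12, 6, 15, 15, 17]
Extract 12: [6, 12, 15, 15, 17]


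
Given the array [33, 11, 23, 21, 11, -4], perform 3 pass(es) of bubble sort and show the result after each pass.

After pass 1: [11, 23, 21, 11, -4, 33] (5 swaps)
After pass 2: [11, 21, 11, -4, 23, 33] (3 swaps)
After pass 3: [11, 11, -4, 21, 23, 33] (2 swaps)
Total swaps: 10


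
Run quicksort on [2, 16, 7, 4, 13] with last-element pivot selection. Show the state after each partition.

Partition 1: pivot=13 at index 3 -> [2, 7, 4, 13, 16]
Partition 2: pivot=4 at index 1 -> [2, 4, 7, 13, 16]


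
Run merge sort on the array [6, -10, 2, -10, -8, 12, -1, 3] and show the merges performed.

Divide and conquer:
  Merge [6] + [-10] -> [-10, 6]
  Merge [2] + [-10] -> [-10, 2]
  Merge [-10, 6] + [-10, 2] -> [-10, -10, 2, 6]
  Merge [-8] + [12] -> [-8, 12]
  Merge [-1] + [3] -> [-1, 3]
  Merge [-8, 12] + [-1, 3] -> [-8, -1, 3, 12]
  Merge [-10, -10, 2, 6] + [-8, -1, 3, 12] -> [-10, -10, -8, -1, 2, 3, 6, 12]


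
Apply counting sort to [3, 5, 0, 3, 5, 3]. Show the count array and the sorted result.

Count array: [1, 0, 0, 3, 0, 2]
(count[i] = number of elements equal to i)
Cumulative count: [1, 1, 1, 4, 4, 6]
Sorted: [0, 3, 3, 3, 5, 5]


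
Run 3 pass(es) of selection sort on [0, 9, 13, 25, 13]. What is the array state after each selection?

Pass 1: Select minimum 0 at index 0, swap -> [0, 9, 13, 25, 13]
Pass 2: Select minimum 9 at index 1, swap -> [0, 9, 13, 25, 13]
Pass 3: Select minimum 13 at index 2, swap -> [0, 9, 13, 25, 13]


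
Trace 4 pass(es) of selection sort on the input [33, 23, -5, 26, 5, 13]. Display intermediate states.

Pass 1: Select minimum -5 at index 2, swap -> [-5, 23, 33, 26, 5, 13]
Pass 2: Select minimum 5 at index 4, swap -> [-5, 5, 33, 26, 23, 13]
Pass 3: Select minimum 13 at index 5, swap -> [-5, 5, 13, 26, 23, 33]
Pass 4: Select minimum 23 at index 4, swap -> [-5, 5, 13, 23, 26, 33]


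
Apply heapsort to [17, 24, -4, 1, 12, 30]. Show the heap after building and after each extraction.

Build heap: [30, 24, 17, 1, 12, -4]
Extract 30: [24, 12, 17, 1, -4, 30]
Extract 24: [17, 12, -4, 1, 24, 30]
Extract 17: [12, 1, -4, 17, 24, 30]
Extract 12: [1, -4, 12, 17, 24, 30]
Extract 1: [-4, 1, 12, 17, 24, 30]


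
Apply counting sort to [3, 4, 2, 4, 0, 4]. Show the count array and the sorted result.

Count array: [1, 0, 1, 1, 3]
(count[i] = number of elements equal to i)
Cumulative count: [1, 1, 2, 3, 6]
Sorted: [0, 2, 3, 4, 4, 4]


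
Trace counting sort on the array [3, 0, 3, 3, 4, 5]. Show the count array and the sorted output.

Count array: [1, 0, 0, 3, 1, 1]
(count[i] = number of elements equal to i)
Cumulative count: [1, 1, 1, 4, 5, 6]
Sorted: [0, 3, 3, 3, 4, 5]


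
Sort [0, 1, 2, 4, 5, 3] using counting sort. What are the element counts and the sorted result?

Count array: [1, 1, 1, 1, 1, 1]
(count[i] = number of elements equal to i)
Cumulative count: [1, 2, 3, 4, 5, 6]
Sorted: [0, 1, 2, 3, 4, 5]


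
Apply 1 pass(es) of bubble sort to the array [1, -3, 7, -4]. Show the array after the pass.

After pass 1: [-3, 1, -4, 7] (2 swaps)
Total swaps: 2


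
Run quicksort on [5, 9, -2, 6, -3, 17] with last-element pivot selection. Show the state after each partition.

Partition 1: pivot=17 at index 5 -> [5, 9, -2, 6, -3, 17]
Partition 2: pivot=-3 at index 0 -> [-3, 9, -2, 6, 5, 17]
Partition 3: pivot=5 at index 2 -> [-3, -2, 5, 6, 9, 17]
Partition 4: pivot=9 at index 4 -> [-3, -2, 5, 6, 9, 17]


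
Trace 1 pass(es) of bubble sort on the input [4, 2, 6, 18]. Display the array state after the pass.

After pass 1: [2, 4, 6, 18] (1 swaps)
Total swaps: 1


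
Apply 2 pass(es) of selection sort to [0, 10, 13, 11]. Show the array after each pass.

Pass 1: Select minimum 0 at index 0, swap -> [0, 10, 13, 11]
Pass 2: Select minimum 10 at index 1, swap -> [0, 10, 13, 11]


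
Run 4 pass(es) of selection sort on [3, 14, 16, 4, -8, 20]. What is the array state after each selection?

Pass 1: Select minimum -8 at index 4, swap -> [-8, 14, 16, 4, 3, 20]
Pass 2: Select minimum 3 at index 4, swap -> [-8, 3, 16, 4, 14, 20]
Pass 3: Select minimum 4 at index 3, swap -> [-8, 3, 4, 16, 14, 20]
Pass 4: Select minimum 14 at index 4, swap -> [-8, 3, 4, 14, 16, 20]


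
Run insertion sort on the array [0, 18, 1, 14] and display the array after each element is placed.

First element 0 is already 'sorted'
Insert 18: shifted 0 elements -> [0, 18, 1, 14]
Insert 1: shifted 1 elements -> [0, 1, 18, 14]
Insert 14: shifted 1 elements -> [0, 1, 14, 18]


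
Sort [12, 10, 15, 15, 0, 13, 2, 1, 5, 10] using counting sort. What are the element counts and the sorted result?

Count array: [1, 1, 1, 0, 0, 1, 0, 0, 0, 0, 2, 0, 1, 1, 0, 2]
(count[i] = number of elements equal to i)
Cumulative count: [1, 2, 3, 3, 3, 4, 4, 4, 4, 4, 6, 6, 7, 8, 8, 10]
Sorted: [0, 1, 2, 5, 10, 10, 12, 13, 15, 15]
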